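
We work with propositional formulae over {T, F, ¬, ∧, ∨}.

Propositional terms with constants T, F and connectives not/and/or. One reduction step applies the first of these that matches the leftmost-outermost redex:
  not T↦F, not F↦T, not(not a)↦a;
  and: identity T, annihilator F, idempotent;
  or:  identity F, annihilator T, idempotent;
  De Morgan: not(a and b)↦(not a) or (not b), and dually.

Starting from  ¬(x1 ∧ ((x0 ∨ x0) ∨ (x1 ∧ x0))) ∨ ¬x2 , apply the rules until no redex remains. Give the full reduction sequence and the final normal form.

  start: ¬(x1 ∧ ((x0 ∨ x0) ∨ (x1 ∧ x0))) ∨ ¬x2
  →1  (¬x1 ∨ ¬((x0 ∨ x0) ∨ (x1 ∧ x0))) ∨ ¬x2
  →2  (¬x1 ∨ (¬(x0 ∨ x0) ∧ ¬(x1 ∧ x0))) ∨ ¬x2
  →3  (¬x1 ∨ ((¬x0 ∧ ¬x0) ∧ ¬(x1 ∧ x0))) ∨ ¬x2
  →4  (¬x1 ∨ (¬x0 ∧ ¬(x1 ∧ x0))) ∨ ¬x2
  →5  (¬x1 ∨ (¬x0 ∧ (¬x1 ∨ ¬x0))) ∨ ¬x2

Answer: normal form = (¬x1 ∨ (¬x0 ∧ (¬x1 ∨ ¬x0))) ∨ ¬x2  (in 5 steps)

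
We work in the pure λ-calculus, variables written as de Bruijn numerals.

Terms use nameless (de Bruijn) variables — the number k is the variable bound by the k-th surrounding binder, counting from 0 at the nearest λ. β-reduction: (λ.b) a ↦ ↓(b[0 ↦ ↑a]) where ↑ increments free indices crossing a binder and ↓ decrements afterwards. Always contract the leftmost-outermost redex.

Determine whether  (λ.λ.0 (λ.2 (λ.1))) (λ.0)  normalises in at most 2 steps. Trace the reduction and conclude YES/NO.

  start: (λ.λ.0 (λ.2 (λ.1))) (λ.0)
  step 1: λ.0 (λ.(λ.0) (λ.1))
  step 2: λ.0 (λ.λ.1)

Answer: YES — reaches normal form λ.0 (λ.λ.1) in 2 ≤ 2 steps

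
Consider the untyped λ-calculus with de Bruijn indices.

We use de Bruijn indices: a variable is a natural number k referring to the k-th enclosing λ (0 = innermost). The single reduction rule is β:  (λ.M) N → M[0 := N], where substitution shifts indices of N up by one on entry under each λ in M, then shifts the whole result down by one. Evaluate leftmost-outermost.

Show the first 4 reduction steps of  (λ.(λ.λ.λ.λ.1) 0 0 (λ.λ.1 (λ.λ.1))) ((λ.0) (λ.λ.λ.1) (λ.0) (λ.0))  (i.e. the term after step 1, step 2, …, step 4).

  start: (λ.(λ.λ.λ.λ.1) 0 0 (λ.λ.1 (λ.λ.1))) ((λ.0) (λ.λ.λ.1) (λ.0) (λ.0))
  →1  (λ.λ.λ.λ.1) ((λ.0) (λ.λ.λ.1) (λ.0) (λ.0)) ((λ.0) (λ.λ.λ.1) (λ.0) (λ.0)) (λ.λ.1 (λ.λ.1))
  →2  (λ.λ.λ.1) ((λ.0) (λ.λ.λ.1) (λ.0) (λ.0)) (λ.λ.1 (λ.λ.1))
  →3  (λ.λ.1) (λ.λ.1 (λ.λ.1))
  →4  λ.λ.λ.1 (λ.λ.1)

Answer: after 4 steps: λ.λ.λ.1 (λ.λ.1)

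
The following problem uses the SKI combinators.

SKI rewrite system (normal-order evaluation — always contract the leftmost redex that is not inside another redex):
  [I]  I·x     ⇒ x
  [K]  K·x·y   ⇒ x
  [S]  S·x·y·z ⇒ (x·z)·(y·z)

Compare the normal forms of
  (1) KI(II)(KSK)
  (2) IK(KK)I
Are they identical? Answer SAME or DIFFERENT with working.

Answer: DIFFERENT — A ⇓ S, B ⇓ KK

Reduction:
Term A:
  start: KI(II)(KSK)
  →1  I(KSK)
  →2  KSK
  →3  S

Term B:
  start: IK(KK)I
  →1  K(KK)I
  →2  KK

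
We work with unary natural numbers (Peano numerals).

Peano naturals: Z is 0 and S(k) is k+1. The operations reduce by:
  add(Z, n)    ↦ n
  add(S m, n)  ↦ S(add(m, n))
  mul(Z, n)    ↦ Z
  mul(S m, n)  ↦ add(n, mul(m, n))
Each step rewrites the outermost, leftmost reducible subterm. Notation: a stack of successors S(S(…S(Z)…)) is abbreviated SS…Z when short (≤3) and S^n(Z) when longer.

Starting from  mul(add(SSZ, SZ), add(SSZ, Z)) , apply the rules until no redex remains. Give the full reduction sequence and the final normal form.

  start: mul(add(SSZ, SZ), add(SSZ, Z))
  step 1: mul(S(add(SZ, SZ)), add(SSZ, Z))
  step 2: add(add(SSZ, Z), mul(add(SZ, SZ), add(SSZ, Z)))
  step 3: add(S(add(SZ, Z)), mul(add(SZ, SZ), add(SSZ, Z)))
  step 4: S(add(add(SZ, Z), mul(add(SZ, SZ), add(SSZ, Z))))
  step 5: S(add(S(add(Z, Z)), mul(add(SZ, SZ), add(SSZ, Z))))
  step 6: S(S(add(add(Z, Z), mul(add(SZ, SZ), add(SSZ, Z)))))
  step 7: S(S(add(Z, mul(add(SZ, SZ), add(SSZ, Z)))))
  step 8: S(S(mul(add(SZ, SZ), add(SSZ, Z))))
  step 9: S(S(mul(S(add(Z, SZ)), add(SSZ, Z))))
  step 10: S(S(add(add(SSZ, Z), mul(add(Z, SZ), add(SSZ, Z)))))
  step 11: S(S(add(S(add(SZ, Z)), mul(add(Z, SZ), add(SSZ, Z)))))
  step 12: S(S(S(add(add(SZ, Z), mul(add(Z, SZ), add(SSZ, Z))))))
  step 13: S(S(S(add(S(add(Z, Z)), mul(add(Z, SZ), add(SSZ, Z))))))
  step 14: S(S(S(S(add(add(Z, Z), mul(add(Z, SZ), add(SSZ, Z)))))))
  step 15: S(S(S(S(add(Z, mul(add(Z, SZ), add(SSZ, Z)))))))
  step 16: S(S(S(S(mul(add(Z, SZ), add(SSZ, Z))))))
  step 17: S(S(S(S(mul(SZ, add(SSZ, Z))))))
  step 18: S(S(S(S(add(add(SSZ, Z), mul(Z, add(SSZ, Z)))))))
  step 19: S(S(S(S(add(S(add(SZ, Z)), mul(Z, add(SSZ, Z)))))))
  step 20: S(S(S(S(S(add(add(SZ, Z), mul(Z, add(SSZ, Z))))))))
  step 21: S(S(S(S(S(add(S(add(Z, Z)), mul(Z, add(SSZ, Z))))))))
  step 22: S(S(S(S(S(S(add(add(Z, Z), mul(Z, add(SSZ, Z)))))))))
  step 23: S(S(S(S(S(S(add(Z, mul(Z, add(SSZ, Z)))))))))
  step 24: S(S(S(S(S(S(mul(Z, add(SSZ, Z))))))))
  step 25: S^6(Z)

Answer: normal form = S^6(Z)  (in 25 steps)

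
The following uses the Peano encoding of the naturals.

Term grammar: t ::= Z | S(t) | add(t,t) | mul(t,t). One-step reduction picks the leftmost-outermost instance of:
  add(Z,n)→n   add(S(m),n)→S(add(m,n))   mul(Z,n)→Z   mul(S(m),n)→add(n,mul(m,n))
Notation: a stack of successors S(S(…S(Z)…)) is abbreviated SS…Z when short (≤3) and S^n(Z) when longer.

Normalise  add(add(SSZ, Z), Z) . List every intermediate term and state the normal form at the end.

Answer: normal form = SSZ  (in 6 steps)

Working:
  start: add(add(SSZ, Z), Z)
  [1] add(S(add(SZ, Z)), Z)
  [2] S(add(add(SZ, Z), Z))
  [3] S(add(S(add(Z, Z)), Z))
  [4] S(S(add(add(Z, Z), Z)))
  [5] S(S(add(Z, Z)))
  [6] SSZ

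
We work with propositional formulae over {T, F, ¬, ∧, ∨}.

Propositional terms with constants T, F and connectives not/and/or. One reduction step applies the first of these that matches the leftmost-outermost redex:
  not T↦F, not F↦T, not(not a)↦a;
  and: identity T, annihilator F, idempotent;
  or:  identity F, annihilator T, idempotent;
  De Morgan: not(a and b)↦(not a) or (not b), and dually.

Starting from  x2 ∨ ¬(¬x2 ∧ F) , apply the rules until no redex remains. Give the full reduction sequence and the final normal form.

  start: x2 ∨ ¬(¬x2 ∧ F)
  [1] x2 ∨ (¬¬x2 ∨ ¬F)
  [2] x2 ∨ (x2 ∨ ¬F)
  [3] x2 ∨ (x2 ∨ T)
  [4] x2 ∨ T
  [5] T

Answer: normal form = T  (in 5 steps)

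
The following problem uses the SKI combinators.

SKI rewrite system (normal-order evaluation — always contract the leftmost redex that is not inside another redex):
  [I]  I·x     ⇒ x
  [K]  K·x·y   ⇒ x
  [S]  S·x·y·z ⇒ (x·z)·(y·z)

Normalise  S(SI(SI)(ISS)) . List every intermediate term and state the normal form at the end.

  start: S(SI(SI)(ISS))
  step 1: S(I(ISS)(SI(ISS)))
  step 2: S(ISS(SI(ISS)))
  step 3: S(SS(SI(ISS)))
  step 4: S(SS(SI(SS)))

Answer: normal form = S(SS(SI(SS)))  (in 4 steps)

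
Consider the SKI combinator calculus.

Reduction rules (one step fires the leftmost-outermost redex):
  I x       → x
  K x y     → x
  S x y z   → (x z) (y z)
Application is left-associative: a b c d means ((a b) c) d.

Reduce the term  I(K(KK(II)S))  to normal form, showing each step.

Answer: normal form = K(KS)  (in 2 steps)

Reduction:
  start: I(K(KK(II)S))
  [1] K(KK(II)S)
  [2] K(KS)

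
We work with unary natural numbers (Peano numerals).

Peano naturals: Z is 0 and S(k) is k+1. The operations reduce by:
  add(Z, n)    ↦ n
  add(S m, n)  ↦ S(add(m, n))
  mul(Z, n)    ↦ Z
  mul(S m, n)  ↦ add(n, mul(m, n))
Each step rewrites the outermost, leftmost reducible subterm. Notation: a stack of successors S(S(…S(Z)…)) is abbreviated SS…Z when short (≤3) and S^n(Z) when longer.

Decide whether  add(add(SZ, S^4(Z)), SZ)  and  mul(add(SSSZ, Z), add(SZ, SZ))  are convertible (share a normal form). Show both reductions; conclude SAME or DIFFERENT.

Answer: SAME — A ⇓ S^6(Z), B ⇓ S^6(Z)

Reduction:
Term A:
  start: add(add(SZ, S^4(Z)), SZ)
  step 1: add(S(add(Z, S^4(Z))), SZ)
  step 2: S(add(add(Z, S^4(Z)), SZ))
  step 3: S(add(S^4(Z), SZ))
  step 4: S(S(add(SSSZ, SZ)))
  step 5: S(S(S(add(SSZ, SZ))))
  step 6: S(S(S(S(add(SZ, SZ)))))
  step 7: S(S(S(S(S(add(Z, SZ))))))
  step 8: S^6(Z)

Term B:
  start: mul(add(SSSZ, Z), add(SZ, SZ))
  step 1: mul(S(add(SSZ, Z)), add(SZ, SZ))
  step 2: add(add(SZ, SZ), mul(add(SSZ, Z), add(SZ, SZ)))
  step 3: add(S(add(Z, SZ)), mul(add(SSZ, Z), add(SZ, SZ)))
  step 4: S(add(add(Z, SZ), mul(add(SSZ, Z), add(SZ, SZ))))
  step 5: S(add(SZ, mul(add(SSZ, Z), add(SZ, SZ))))
  step 6: S(S(add(Z, mul(add(SSZ, Z), add(SZ, SZ)))))
  step 7: S(S(mul(add(SSZ, Z), add(SZ, SZ))))
  step 8: S(S(mul(S(add(SZ, Z)), add(SZ, SZ))))
  step 9: S(S(add(add(SZ, SZ), mul(add(SZ, Z), add(SZ, SZ)))))
  step 10: S(S(add(S(add(Z, SZ)), mul(add(SZ, Z), add(SZ, SZ)))))
  step 11: S(S(S(add(add(Z, SZ), mul(add(SZ, Z), add(SZ, SZ))))))
  step 12: S(S(S(add(SZ, mul(add(SZ, Z), add(SZ, SZ))))))
  step 13: S(S(S(S(add(Z, mul(add(SZ, Z), add(SZ, SZ)))))))
  step 14: S(S(S(S(mul(add(SZ, Z), add(SZ, SZ))))))
  step 15: S(S(S(S(mul(S(add(Z, Z)), add(SZ, SZ))))))
  step 16: S(S(S(S(add(add(SZ, SZ), mul(add(Z, Z), add(SZ, SZ)))))))
  step 17: S(S(S(S(add(S(add(Z, SZ)), mul(add(Z, Z), add(SZ, SZ)))))))
  step 18: S(S(S(S(S(add(add(Z, SZ), mul(add(Z, Z), add(SZ, SZ))))))))
  step 19: S(S(S(S(S(add(SZ, mul(add(Z, Z), add(SZ, SZ))))))))
  step 20: S(S(S(S(S(S(add(Z, mul(add(Z, Z), add(SZ, SZ)))))))))
  step 21: S(S(S(S(S(S(mul(add(Z, Z), add(SZ, SZ))))))))
  step 22: S(S(S(S(S(S(mul(Z, add(SZ, SZ))))))))
  step 23: S^6(Z)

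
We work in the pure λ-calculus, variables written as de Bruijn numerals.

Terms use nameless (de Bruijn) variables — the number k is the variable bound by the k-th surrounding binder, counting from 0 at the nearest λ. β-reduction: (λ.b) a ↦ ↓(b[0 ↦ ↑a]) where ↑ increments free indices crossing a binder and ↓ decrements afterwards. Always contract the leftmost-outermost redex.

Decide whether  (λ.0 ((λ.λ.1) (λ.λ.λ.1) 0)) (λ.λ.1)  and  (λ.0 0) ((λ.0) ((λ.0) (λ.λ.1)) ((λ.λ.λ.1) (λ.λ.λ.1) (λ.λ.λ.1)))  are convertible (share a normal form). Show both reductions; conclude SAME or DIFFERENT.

Answer: SAME — A ⇓ λ.λ.λ.λ.1, B ⇓ λ.λ.λ.λ.1

Working:
Term A:
  start: (λ.0 ((λ.λ.1) (λ.λ.λ.1) 0)) (λ.λ.1)
  →1  (λ.λ.1) ((λ.λ.1) (λ.λ.λ.1) (λ.λ.1))
  →2  λ.(λ.λ.1) (λ.λ.λ.1) (λ.λ.1)
  →3  λ.(λ.λ.λ.λ.1) (λ.λ.1)
  →4  λ.λ.λ.λ.1

Term B:
  start: (λ.0 0) ((λ.0) ((λ.0) (λ.λ.1)) ((λ.λ.λ.1) (λ.λ.λ.1) (λ.λ.λ.1)))
  →1  (λ.0) ((λ.0) (λ.λ.1)) ((λ.λ.λ.1) (λ.λ.λ.1) (λ.λ.λ.1)) ((λ.0) ((λ.0) (λ.λ.1)) ((λ.λ.λ.1) (λ.λ.λ.1) (λ.λ.λ.1)))
  →2  (λ.0) (λ.λ.1) ((λ.λ.λ.1) (λ.λ.λ.1) (λ.λ.λ.1)) ((λ.0) ((λ.0) (λ.λ.1)) ((λ.λ.λ.1) (λ.λ.λ.1) (λ.λ.λ.1)))
  →3  (λ.λ.1) ((λ.λ.λ.1) (λ.λ.λ.1) (λ.λ.λ.1)) ((λ.0) ((λ.0) (λ.λ.1)) ((λ.λ.λ.1) (λ.λ.λ.1) (λ.λ.λ.1)))
  →4  (λ.(λ.λ.λ.1) (λ.λ.λ.1) (λ.λ.λ.1)) ((λ.0) ((λ.0) (λ.λ.1)) ((λ.λ.λ.1) (λ.λ.λ.1) (λ.λ.λ.1)))
  →5  (λ.λ.λ.1) (λ.λ.λ.1) (λ.λ.λ.1)
  →6  (λ.λ.1) (λ.λ.λ.1)
  →7  λ.λ.λ.λ.1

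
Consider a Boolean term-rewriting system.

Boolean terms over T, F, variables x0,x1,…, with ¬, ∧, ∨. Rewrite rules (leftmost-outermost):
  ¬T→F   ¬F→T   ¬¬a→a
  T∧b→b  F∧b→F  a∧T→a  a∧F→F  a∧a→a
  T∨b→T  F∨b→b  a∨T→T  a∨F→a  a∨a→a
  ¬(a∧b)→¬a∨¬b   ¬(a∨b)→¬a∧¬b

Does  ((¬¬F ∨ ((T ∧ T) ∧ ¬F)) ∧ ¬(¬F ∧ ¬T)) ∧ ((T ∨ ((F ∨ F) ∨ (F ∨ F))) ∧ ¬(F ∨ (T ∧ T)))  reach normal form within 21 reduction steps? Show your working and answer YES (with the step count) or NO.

Answer: YES — reaches normal form F in 19 ≤ 21 steps

Reduction:
  start: ((¬¬F ∨ ((T ∧ T) ∧ ¬F)) ∧ ¬(¬F ∧ ¬T)) ∧ ((T ∨ ((F ∨ F) ∨ (F ∨ F))) ∧ ¬(F ∨ (T ∧ T)))
  step 1: ((F ∨ ((T ∧ T) ∧ ¬F)) ∧ ¬(¬F ∧ ¬T)) ∧ ((T ∨ ((F ∨ F) ∨ (F ∨ F))) ∧ ¬(F ∨ (T ∧ T)))
  step 2: (((T ∧ T) ∧ ¬F) ∧ ¬(¬F ∧ ¬T)) ∧ ((T ∨ ((F ∨ F) ∨ (F ∨ F))) ∧ ¬(F ∨ (T ∧ T)))
  step 3: ((T ∧ ¬F) ∧ ¬(¬F ∧ ¬T)) ∧ ((T ∨ ((F ∨ F) ∨ (F ∨ F))) ∧ ¬(F ∨ (T ∧ T)))
  step 4: (¬F ∧ ¬(¬F ∧ ¬T)) ∧ ((T ∨ ((F ∨ F) ∨ (F ∨ F))) ∧ ¬(F ∨ (T ∧ T)))
  step 5: (T ∧ ¬(¬F ∧ ¬T)) ∧ ((T ∨ ((F ∨ F) ∨ (F ∨ F))) ∧ ¬(F ∨ (T ∧ T)))
  step 6: ¬(¬F ∧ ¬T) ∧ ((T ∨ ((F ∨ F) ∨ (F ∨ F))) ∧ ¬(F ∨ (T ∧ T)))
  step 7: (¬¬F ∨ ¬¬T) ∧ ((T ∨ ((F ∨ F) ∨ (F ∨ F))) ∧ ¬(F ∨ (T ∧ T)))
  step 8: (F ∨ ¬¬T) ∧ ((T ∨ ((F ∨ F) ∨ (F ∨ F))) ∧ ¬(F ∨ (T ∧ T)))
  step 9: ¬¬T ∧ ((T ∨ ((F ∨ F) ∨ (F ∨ F))) ∧ ¬(F ∨ (T ∧ T)))
  step 10: T ∧ ((T ∨ ((F ∨ F) ∨ (F ∨ F))) ∧ ¬(F ∨ (T ∧ T)))
  step 11: (T ∨ ((F ∨ F) ∨ (F ∨ F))) ∧ ¬(F ∨ (T ∧ T))
  step 12: T ∧ ¬(F ∨ (T ∧ T))
  step 13: ¬(F ∨ (T ∧ T))
  step 14: ¬F ∧ ¬(T ∧ T)
  step 15: T ∧ ¬(T ∧ T)
  step 16: ¬(T ∧ T)
  step 17: ¬T ∨ ¬T
  step 18: ¬T
  step 19: F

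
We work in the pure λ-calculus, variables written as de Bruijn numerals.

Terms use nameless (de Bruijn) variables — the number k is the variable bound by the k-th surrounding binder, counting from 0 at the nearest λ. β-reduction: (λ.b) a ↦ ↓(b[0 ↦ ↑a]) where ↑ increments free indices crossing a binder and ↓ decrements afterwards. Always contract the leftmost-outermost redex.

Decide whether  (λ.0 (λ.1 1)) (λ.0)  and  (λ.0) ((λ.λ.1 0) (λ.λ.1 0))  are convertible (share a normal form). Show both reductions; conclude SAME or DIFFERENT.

Term A:
  start: (λ.0 (λ.1 1)) (λ.0)
  step 1: (λ.0) (λ.(λ.0) (λ.0))
  step 2: λ.(λ.0) (λ.0)
  step 3: λ.λ.0

Term B:
  start: (λ.0) ((λ.λ.1 0) (λ.λ.1 0))
  step 1: (λ.λ.1 0) (λ.λ.1 0)
  step 2: λ.(λ.λ.1 0) 0
  step 3: λ.λ.1 0

Answer: DIFFERENT — A ⇓ λ.λ.0, B ⇓ λ.λ.1 0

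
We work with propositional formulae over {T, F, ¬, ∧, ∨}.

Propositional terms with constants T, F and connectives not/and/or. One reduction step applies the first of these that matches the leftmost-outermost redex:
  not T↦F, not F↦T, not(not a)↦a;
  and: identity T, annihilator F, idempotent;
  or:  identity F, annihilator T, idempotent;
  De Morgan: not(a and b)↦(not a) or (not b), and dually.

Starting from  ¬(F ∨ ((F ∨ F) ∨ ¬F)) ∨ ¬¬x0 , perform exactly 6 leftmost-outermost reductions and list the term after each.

Answer: after 6 steps: (¬F ∧ ¬¬F) ∨ ¬¬x0

Working:
  start: ¬(F ∨ ((F ∨ F) ∨ ¬F)) ∨ ¬¬x0
  [1] (¬F ∧ ¬((F ∨ F) ∨ ¬F)) ∨ ¬¬x0
  [2] (T ∧ ¬((F ∨ F) ∨ ¬F)) ∨ ¬¬x0
  [3] ¬((F ∨ F) ∨ ¬F) ∨ ¬¬x0
  [4] (¬(F ∨ F) ∧ ¬¬F) ∨ ¬¬x0
  [5] ((¬F ∧ ¬F) ∧ ¬¬F) ∨ ¬¬x0
  [6] (¬F ∧ ¬¬F) ∨ ¬¬x0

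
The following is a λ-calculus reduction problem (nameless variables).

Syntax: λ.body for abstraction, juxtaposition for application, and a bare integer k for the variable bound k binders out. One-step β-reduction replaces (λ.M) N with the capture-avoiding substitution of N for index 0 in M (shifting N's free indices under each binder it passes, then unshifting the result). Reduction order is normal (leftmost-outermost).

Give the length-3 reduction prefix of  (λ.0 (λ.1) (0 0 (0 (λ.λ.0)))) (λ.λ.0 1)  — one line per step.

  start: (λ.0 (λ.1) (0 0 (0 (λ.λ.0)))) (λ.λ.0 1)
  [1] (λ.λ.0 1) (λ.λ.λ.0 1) ((λ.λ.0 1) (λ.λ.0 1) ((λ.λ.0 1) (λ.λ.0)))
  [2] (λ.0 (λ.λ.λ.0 1)) ((λ.λ.0 1) (λ.λ.0 1) ((λ.λ.0 1) (λ.λ.0)))
  [3] (λ.λ.0 1) (λ.λ.0 1) ((λ.λ.0 1) (λ.λ.0)) (λ.λ.λ.0 1)

Answer: after 3 steps: (λ.λ.0 1) (λ.λ.0 1) ((λ.λ.0 1) (λ.λ.0)) (λ.λ.λ.0 1)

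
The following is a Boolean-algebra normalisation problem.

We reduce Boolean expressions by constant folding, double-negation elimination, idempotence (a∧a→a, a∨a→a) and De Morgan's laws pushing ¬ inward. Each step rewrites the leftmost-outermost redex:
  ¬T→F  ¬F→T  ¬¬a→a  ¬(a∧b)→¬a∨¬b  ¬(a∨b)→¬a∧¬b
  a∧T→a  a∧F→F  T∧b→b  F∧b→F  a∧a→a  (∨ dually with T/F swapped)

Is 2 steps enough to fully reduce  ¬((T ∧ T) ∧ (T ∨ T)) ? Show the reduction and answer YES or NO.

  start: ¬((T ∧ T) ∧ (T ∨ T))
  →1  ¬(T ∧ T) ∨ ¬(T ∨ T)
  →2  (¬T ∨ ¬T) ∨ ¬(T ∨ T)

Answer: NO — after 2 steps the term is (¬T ∨ ¬T) ∨ ¬(T ∨ T), not yet normal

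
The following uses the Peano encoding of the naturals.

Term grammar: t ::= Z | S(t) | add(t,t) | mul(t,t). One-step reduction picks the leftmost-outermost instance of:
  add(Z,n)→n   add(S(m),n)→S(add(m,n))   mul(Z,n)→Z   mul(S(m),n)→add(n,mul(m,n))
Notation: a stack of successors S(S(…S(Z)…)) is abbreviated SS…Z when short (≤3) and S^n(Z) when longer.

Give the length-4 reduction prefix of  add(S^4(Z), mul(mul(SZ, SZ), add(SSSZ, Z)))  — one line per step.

Answer: after 4 steps: S(S(S(S(add(Z, mul(mul(SZ, SZ), add(SSSZ, Z)))))))

Working:
  start: add(S^4(Z), mul(mul(SZ, SZ), add(SSSZ, Z)))
  →1  S(add(SSSZ, mul(mul(SZ, SZ), add(SSSZ, Z))))
  →2  S(S(add(SSZ, mul(mul(SZ, SZ), add(SSSZ, Z)))))
  →3  S(S(S(add(SZ, mul(mul(SZ, SZ), add(SSSZ, Z))))))
  →4  S(S(S(S(add(Z, mul(mul(SZ, SZ), add(SSSZ, Z)))))))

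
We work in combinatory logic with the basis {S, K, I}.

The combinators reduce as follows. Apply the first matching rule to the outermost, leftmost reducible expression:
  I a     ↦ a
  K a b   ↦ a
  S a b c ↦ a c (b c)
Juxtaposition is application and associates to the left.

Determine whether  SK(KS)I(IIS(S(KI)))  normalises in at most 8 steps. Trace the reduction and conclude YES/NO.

Answer: YES — reaches normal form S(S(KI)) in 5 ≤ 8 steps

Derivation:
  start: SK(KS)I(IIS(S(KI)))
  [1] KI(KSI)(IIS(S(KI)))
  [2] I(IIS(S(KI)))
  [3] IIS(S(KI))
  [4] IS(S(KI))
  [5] S(S(KI))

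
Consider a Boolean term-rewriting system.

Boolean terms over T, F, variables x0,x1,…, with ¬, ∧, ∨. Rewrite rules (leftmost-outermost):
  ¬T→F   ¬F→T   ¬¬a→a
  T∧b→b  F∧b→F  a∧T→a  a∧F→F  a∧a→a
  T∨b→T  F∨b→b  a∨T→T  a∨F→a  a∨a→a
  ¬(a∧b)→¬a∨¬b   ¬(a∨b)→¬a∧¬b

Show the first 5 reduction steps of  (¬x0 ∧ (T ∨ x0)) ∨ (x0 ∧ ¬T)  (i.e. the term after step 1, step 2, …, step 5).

Answer: after 5 steps: ¬x0

Reduction:
  start: (¬x0 ∧ (T ∨ x0)) ∨ (x0 ∧ ¬T)
  step 1: (¬x0 ∧ T) ∨ (x0 ∧ ¬T)
  step 2: ¬x0 ∨ (x0 ∧ ¬T)
  step 3: ¬x0 ∨ (x0 ∧ F)
  step 4: ¬x0 ∨ F
  step 5: ¬x0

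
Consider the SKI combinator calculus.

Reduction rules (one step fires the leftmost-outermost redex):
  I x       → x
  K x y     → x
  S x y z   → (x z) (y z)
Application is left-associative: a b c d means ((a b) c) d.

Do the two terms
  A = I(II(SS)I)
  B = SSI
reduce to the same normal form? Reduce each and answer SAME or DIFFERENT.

Answer: SAME — A ⇓ SSI, B ⇓ SSI

Working:
Term A:
  start: I(II(SS)I)
  step 1: II(SS)I
  step 2: I(SS)I
  step 3: SSI

Term B:
  start: SSI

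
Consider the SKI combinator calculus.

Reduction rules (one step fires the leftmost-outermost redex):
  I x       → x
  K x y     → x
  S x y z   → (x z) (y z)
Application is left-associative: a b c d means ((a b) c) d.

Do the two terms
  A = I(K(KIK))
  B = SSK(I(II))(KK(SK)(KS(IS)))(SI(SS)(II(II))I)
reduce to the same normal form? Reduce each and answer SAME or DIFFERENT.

Term A:
  start: I(K(KIK))
  [1] K(KIK)
  [2] KI

Term B:
  start: SSK(I(II))(KK(SK)(KS(IS)))(SI(SS)(II(II))I)
  [1] S(I(II))(K(I(II)))(KK(SK)(KS(IS)))(SI(SS)(II(II))I)
  [2] I(II)(KK(SK)(KS(IS)))(K(I(II))(KK(SK)(KS(IS))))(SI(SS)(II(II))I)
  [3] II(KK(SK)(KS(IS)))(K(I(II))(KK(SK)(KS(IS))))(SI(SS)(II(II))I)
  [4] I(KK(SK)(KS(IS)))(K(I(II))(KK(SK)(KS(IS))))(SI(SS)(II(II))I)
  [5] KK(SK)(KS(IS))(K(I(II))(KK(SK)(KS(IS))))(SI(SS)(II(II))I)
  [6] K(KS(IS))(K(I(II))(KK(SK)(KS(IS))))(SI(SS)(II(II))I)
  [7] KS(IS)(SI(SS)(II(II))I)
  [8] S(SI(SS)(II(II))I)
  [9] S(I(II(II))(SS(II(II)))I)
  [10] S(II(II)(SS(II(II)))I)
  [11] S(I(II)(SS(II(II)))I)
  [12] S(II(SS(II(II)))I)
  [13] S(I(SS(II(II)))I)
  [14] S(SS(II(II))I)
  [15] S(SI(II(II)I))
  [16] S(SI(I(II)I))
  [17] S(SI(III))
  [18] S(SI(II))
  [19] S(SII)

Answer: DIFFERENT — A ⇓ KI, B ⇓ S(SII)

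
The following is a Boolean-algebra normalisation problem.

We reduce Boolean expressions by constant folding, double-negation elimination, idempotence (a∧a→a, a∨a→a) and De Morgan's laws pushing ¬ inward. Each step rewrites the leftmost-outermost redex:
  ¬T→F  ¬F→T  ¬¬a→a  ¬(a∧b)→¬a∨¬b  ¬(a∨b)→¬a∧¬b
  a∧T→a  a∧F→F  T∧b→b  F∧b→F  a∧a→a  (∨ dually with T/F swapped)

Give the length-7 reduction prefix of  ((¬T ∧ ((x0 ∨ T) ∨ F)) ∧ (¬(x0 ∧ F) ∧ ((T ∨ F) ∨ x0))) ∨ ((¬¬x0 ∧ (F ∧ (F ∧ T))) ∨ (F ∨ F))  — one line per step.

  start: ((¬T ∧ ((x0 ∨ T) ∨ F)) ∧ (¬(x0 ∧ F) ∧ ((T ∨ F) ∨ x0))) ∨ ((¬¬x0 ∧ (F ∧ (F ∧ T))) ∨ (F ∨ F))
  [1] ((F ∧ ((x0 ∨ T) ∨ F)) ∧ (¬(x0 ∧ F) ∧ ((T ∨ F) ∨ x0))) ∨ ((¬¬x0 ∧ (F ∧ (F ∧ T))) ∨ (F ∨ F))
  [2] (F ∧ (¬(x0 ∧ F) ∧ ((T ∨ F) ∨ x0))) ∨ ((¬¬x0 ∧ (F ∧ (F ∧ T))) ∨ (F ∨ F))
  [3] F ∨ ((¬¬x0 ∧ (F ∧ (F ∧ T))) ∨ (F ∨ F))
  [4] (¬¬x0 ∧ (F ∧ (F ∧ T))) ∨ (F ∨ F)
  [5] (x0 ∧ (F ∧ (F ∧ T))) ∨ (F ∨ F)
  [6] (x0 ∧ F) ∨ (F ∨ F)
  [7] F ∨ (F ∨ F)

Answer: after 7 steps: F ∨ (F ∨ F)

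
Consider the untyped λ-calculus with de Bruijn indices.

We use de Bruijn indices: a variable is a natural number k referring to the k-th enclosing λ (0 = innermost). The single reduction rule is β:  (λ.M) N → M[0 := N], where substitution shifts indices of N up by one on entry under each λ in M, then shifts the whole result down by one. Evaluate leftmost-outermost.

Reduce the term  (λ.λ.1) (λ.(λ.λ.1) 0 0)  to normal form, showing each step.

  start: (λ.λ.1) (λ.(λ.λ.1) 0 0)
  [1] λ.λ.(λ.λ.1) 0 0
  [2] λ.λ.(λ.1) 0
  [3] λ.λ.0

Answer: normal form = λ.λ.0  (in 3 steps)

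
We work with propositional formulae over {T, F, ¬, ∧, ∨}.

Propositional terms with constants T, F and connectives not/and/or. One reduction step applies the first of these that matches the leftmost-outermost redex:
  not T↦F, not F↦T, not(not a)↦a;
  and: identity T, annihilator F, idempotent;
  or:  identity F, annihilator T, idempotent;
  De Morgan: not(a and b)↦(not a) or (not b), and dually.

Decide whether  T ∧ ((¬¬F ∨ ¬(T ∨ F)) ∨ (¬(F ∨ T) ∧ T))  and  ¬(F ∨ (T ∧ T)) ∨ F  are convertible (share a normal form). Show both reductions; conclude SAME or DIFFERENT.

Answer: SAME — A ⇓ F, B ⇓ F

Working:
Term A:
  start: T ∧ ((¬¬F ∨ ¬(T ∨ F)) ∨ (¬(F ∨ T) ∧ T))
  [1] (¬¬F ∨ ¬(T ∨ F)) ∨ (¬(F ∨ T) ∧ T)
  [2] (F ∨ ¬(T ∨ F)) ∨ (¬(F ∨ T) ∧ T)
  [3] ¬(T ∨ F) ∨ (¬(F ∨ T) ∧ T)
  [4] (¬T ∧ ¬F) ∨ (¬(F ∨ T) ∧ T)
  [5] (F ∧ ¬F) ∨ (¬(F ∨ T) ∧ T)
  [6] F ∨ (¬(F ∨ T) ∧ T)
  [7] ¬(F ∨ T) ∧ T
  [8] ¬(F ∨ T)
  [9] ¬F ∧ ¬T
  [10] T ∧ ¬T
  [11] ¬T
  [12] F

Term B:
  start: ¬(F ∨ (T ∧ T)) ∨ F
  [1] ¬(F ∨ (T ∧ T))
  [2] ¬F ∧ ¬(T ∧ T)
  [3] T ∧ ¬(T ∧ T)
  [4] ¬(T ∧ T)
  [5] ¬T ∨ ¬T
  [6] ¬T
  [7] F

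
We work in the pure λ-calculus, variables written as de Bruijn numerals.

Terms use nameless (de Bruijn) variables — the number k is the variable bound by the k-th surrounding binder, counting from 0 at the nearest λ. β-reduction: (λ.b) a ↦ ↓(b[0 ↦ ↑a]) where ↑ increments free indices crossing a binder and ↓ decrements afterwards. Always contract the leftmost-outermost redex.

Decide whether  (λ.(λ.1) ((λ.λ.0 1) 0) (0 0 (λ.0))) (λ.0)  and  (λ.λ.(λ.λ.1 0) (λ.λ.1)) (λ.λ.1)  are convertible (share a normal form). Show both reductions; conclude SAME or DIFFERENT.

Answer: DIFFERENT — A ⇓ λ.0, B ⇓ λ.λ.λ.1

Reduction:
Term A:
  start: (λ.(λ.1) ((λ.λ.0 1) 0) (0 0 (λ.0))) (λ.0)
  [1] (λ.λ.0) ((λ.λ.0 1) (λ.0)) ((λ.0) (λ.0) (λ.0))
  [2] (λ.0) ((λ.0) (λ.0) (λ.0))
  [3] (λ.0) (λ.0) (λ.0)
  [4] (λ.0) (λ.0)
  [5] λ.0

Term B:
  start: (λ.λ.(λ.λ.1 0) (λ.λ.1)) (λ.λ.1)
  [1] λ.(λ.λ.1 0) (λ.λ.1)
  [2] λ.λ.(λ.λ.1) 0
  [3] λ.λ.λ.1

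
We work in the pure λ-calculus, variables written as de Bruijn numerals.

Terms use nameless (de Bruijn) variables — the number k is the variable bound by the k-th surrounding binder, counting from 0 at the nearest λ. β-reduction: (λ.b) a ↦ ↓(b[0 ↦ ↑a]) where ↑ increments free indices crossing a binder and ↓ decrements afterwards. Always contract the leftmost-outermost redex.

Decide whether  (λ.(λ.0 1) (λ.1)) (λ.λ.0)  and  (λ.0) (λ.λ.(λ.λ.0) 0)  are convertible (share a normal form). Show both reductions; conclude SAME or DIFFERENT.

Term A:
  start: (λ.(λ.0 1) (λ.1)) (λ.λ.0)
  →1  (λ.0 (λ.λ.0)) (λ.λ.λ.0)
  →2  (λ.λ.λ.0) (λ.λ.0)
  →3  λ.λ.0

Term B:
  start: (λ.0) (λ.λ.(λ.λ.0) 0)
  →1  λ.λ.(λ.λ.0) 0
  →2  λ.λ.λ.0

Answer: DIFFERENT — A ⇓ λ.λ.0, B ⇓ λ.λ.λ.0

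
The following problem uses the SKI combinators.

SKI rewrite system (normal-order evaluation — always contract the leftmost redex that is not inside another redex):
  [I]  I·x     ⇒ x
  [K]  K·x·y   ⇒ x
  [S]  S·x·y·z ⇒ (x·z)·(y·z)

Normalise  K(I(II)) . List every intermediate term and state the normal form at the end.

  start: K(I(II))
  →1  K(II)
  →2  KI

Answer: normal form = KI  (in 2 steps)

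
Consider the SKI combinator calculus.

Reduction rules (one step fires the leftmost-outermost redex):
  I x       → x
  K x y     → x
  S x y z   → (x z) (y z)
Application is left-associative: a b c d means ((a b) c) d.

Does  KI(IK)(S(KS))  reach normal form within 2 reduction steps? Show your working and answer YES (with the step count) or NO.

  start: KI(IK)(S(KS))
  step 1: I(S(KS))
  step 2: S(KS)

Answer: YES — reaches normal form S(KS) in 2 ≤ 2 steps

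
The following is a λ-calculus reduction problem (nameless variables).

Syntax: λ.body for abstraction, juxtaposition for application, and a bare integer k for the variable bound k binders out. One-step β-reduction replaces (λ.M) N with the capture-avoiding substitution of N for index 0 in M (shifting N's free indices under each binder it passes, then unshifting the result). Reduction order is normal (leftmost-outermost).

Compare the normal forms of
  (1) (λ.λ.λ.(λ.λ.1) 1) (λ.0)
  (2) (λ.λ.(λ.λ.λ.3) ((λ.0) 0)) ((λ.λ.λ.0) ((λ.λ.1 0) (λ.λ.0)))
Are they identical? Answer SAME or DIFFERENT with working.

Answer: SAME — A ⇓ λ.λ.λ.2, B ⇓ λ.λ.λ.2

Working:
Term A:
  start: (λ.λ.λ.(λ.λ.1) 1) (λ.0)
  step 1: λ.λ.(λ.λ.1) 1
  step 2: λ.λ.λ.2

Term B:
  start: (λ.λ.(λ.λ.λ.3) ((λ.0) 0)) ((λ.λ.λ.0) ((λ.λ.1 0) (λ.λ.0)))
  step 1: λ.(λ.λ.λ.3) ((λ.0) 0)
  step 2: λ.λ.λ.2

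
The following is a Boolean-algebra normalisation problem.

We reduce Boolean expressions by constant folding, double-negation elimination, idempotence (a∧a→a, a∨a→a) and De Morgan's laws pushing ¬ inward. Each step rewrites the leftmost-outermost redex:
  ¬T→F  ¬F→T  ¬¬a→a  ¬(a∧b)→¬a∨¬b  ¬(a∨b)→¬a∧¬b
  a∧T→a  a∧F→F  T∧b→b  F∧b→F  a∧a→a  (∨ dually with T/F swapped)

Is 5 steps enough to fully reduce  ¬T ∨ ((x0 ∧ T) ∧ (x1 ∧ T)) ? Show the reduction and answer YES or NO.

Answer: YES — reaches normal form x0 ∧ x1 in 4 ≤ 5 steps

Derivation:
  start: ¬T ∨ ((x0 ∧ T) ∧ (x1 ∧ T))
  step 1: F ∨ ((x0 ∧ T) ∧ (x1 ∧ T))
  step 2: (x0 ∧ T) ∧ (x1 ∧ T)
  step 3: x0 ∧ (x1 ∧ T)
  step 4: x0 ∧ x1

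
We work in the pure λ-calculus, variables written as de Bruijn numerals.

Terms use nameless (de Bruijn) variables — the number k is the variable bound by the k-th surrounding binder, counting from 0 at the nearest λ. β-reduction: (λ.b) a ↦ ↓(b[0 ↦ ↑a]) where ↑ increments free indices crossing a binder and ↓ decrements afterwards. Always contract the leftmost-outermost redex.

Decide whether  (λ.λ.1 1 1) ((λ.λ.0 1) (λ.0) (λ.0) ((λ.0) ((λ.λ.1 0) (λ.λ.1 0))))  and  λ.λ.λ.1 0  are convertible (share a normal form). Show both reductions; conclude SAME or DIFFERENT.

Answer: SAME — A ⇓ λ.λ.λ.1 0, B ⇓ λ.λ.λ.1 0

Reduction:
Term A:
  start: (λ.λ.1 1 1) ((λ.λ.0 1) (λ.0) (λ.0) ((λ.0) ((λ.λ.1 0) (λ.λ.1 0))))
  [1] λ.(λ.λ.0 1) (λ.0) (λ.0) ((λ.0) ((λ.λ.1 0) (λ.λ.1 0))) ((λ.λ.0 1) (λ.0) (λ.0) ((λ.0) ((λ.λ.1 0) (λ.λ.1 0)))) ((λ.λ.0 1) (λ.0) (λ.0) ((λ.0) ((λ.λ.1 0) (λ.λ.1 0))))
  [2] λ.(λ.0 (λ.0)) (λ.0) ((λ.0) ((λ.λ.1 0) (λ.λ.1 0))) ((λ.λ.0 1) (λ.0) (λ.0) ((λ.0) ((λ.λ.1 0) (λ.λ.1 0)))) ((λ.λ.0 1) (λ.0) (λ.0) ((λ.0) ((λ.λ.1 0) (λ.λ.1 0))))
  [3] λ.(λ.0) (λ.0) ((λ.0) ((λ.λ.1 0) (λ.λ.1 0))) ((λ.λ.0 1) (λ.0) (λ.0) ((λ.0) ((λ.λ.1 0) (λ.λ.1 0)))) ((λ.λ.0 1) (λ.0) (λ.0) ((λ.0) ((λ.λ.1 0) (λ.λ.1 0))))
  [4] λ.(λ.0) ((λ.0) ((λ.λ.1 0) (λ.λ.1 0))) ((λ.λ.0 1) (λ.0) (λ.0) ((λ.0) ((λ.λ.1 0) (λ.λ.1 0)))) ((λ.λ.0 1) (λ.0) (λ.0) ((λ.0) ((λ.λ.1 0) (λ.λ.1 0))))
  [5] λ.(λ.0) ((λ.λ.1 0) (λ.λ.1 0)) ((λ.λ.0 1) (λ.0) (λ.0) ((λ.0) ((λ.λ.1 0) (λ.λ.1 0)))) ((λ.λ.0 1) (λ.0) (λ.0) ((λ.0) ((λ.λ.1 0) (λ.λ.1 0))))
  [6] λ.(λ.λ.1 0) (λ.λ.1 0) ((λ.λ.0 1) (λ.0) (λ.0) ((λ.0) ((λ.λ.1 0) (λ.λ.1 0)))) ((λ.λ.0 1) (λ.0) (λ.0) ((λ.0) ((λ.λ.1 0) (λ.λ.1 0))))
  [7] λ.(λ.(λ.λ.1 0) 0) ((λ.λ.0 1) (λ.0) (λ.0) ((λ.0) ((λ.λ.1 0) (λ.λ.1 0)))) ((λ.λ.0 1) (λ.0) (λ.0) ((λ.0) ((λ.λ.1 0) (λ.λ.1 0))))
  [8] λ.(λ.λ.1 0) ((λ.λ.0 1) (λ.0) (λ.0) ((λ.0) ((λ.λ.1 0) (λ.λ.1 0)))) ((λ.λ.0 1) (λ.0) (λ.0) ((λ.0) ((λ.λ.1 0) (λ.λ.1 0))))
  [9] λ.(λ.(λ.λ.0 1) (λ.0) (λ.0) ((λ.0) ((λ.λ.1 0) (λ.λ.1 0))) 0) ((λ.λ.0 1) (λ.0) (λ.0) ((λ.0) ((λ.λ.1 0) (λ.λ.1 0))))
  [10] λ.(λ.λ.0 1) (λ.0) (λ.0) ((λ.0) ((λ.λ.1 0) (λ.λ.1 0))) ((λ.λ.0 1) (λ.0) (λ.0) ((λ.0) ((λ.λ.1 0) (λ.λ.1 0))))
  [11] λ.(λ.0 (λ.0)) (λ.0) ((λ.0) ((λ.λ.1 0) (λ.λ.1 0))) ((λ.λ.0 1) (λ.0) (λ.0) ((λ.0) ((λ.λ.1 0) (λ.λ.1 0))))
  [12] λ.(λ.0) (λ.0) ((λ.0) ((λ.λ.1 0) (λ.λ.1 0))) ((λ.λ.0 1) (λ.0) (λ.0) ((λ.0) ((λ.λ.1 0) (λ.λ.1 0))))
  [13] λ.(λ.0) ((λ.0) ((λ.λ.1 0) (λ.λ.1 0))) ((λ.λ.0 1) (λ.0) (λ.0) ((λ.0) ((λ.λ.1 0) (λ.λ.1 0))))
  [14] λ.(λ.0) ((λ.λ.1 0) (λ.λ.1 0)) ((λ.λ.0 1) (λ.0) (λ.0) ((λ.0) ((λ.λ.1 0) (λ.λ.1 0))))
  [15] λ.(λ.λ.1 0) (λ.λ.1 0) ((λ.λ.0 1) (λ.0) (λ.0) ((λ.0) ((λ.λ.1 0) (λ.λ.1 0))))
  [16] λ.(λ.(λ.λ.1 0) 0) ((λ.λ.0 1) (λ.0) (λ.0) ((λ.0) ((λ.λ.1 0) (λ.λ.1 0))))
  [17] λ.(λ.λ.1 0) ((λ.λ.0 1) (λ.0) (λ.0) ((λ.0) ((λ.λ.1 0) (λ.λ.1 0))))
  [18] λ.λ.(λ.λ.0 1) (λ.0) (λ.0) ((λ.0) ((λ.λ.1 0) (λ.λ.1 0))) 0
  [19] λ.λ.(λ.0 (λ.0)) (λ.0) ((λ.0) ((λ.λ.1 0) (λ.λ.1 0))) 0
  [20] λ.λ.(λ.0) (λ.0) ((λ.0) ((λ.λ.1 0) (λ.λ.1 0))) 0
  [21] λ.λ.(λ.0) ((λ.0) ((λ.λ.1 0) (λ.λ.1 0))) 0
  [22] λ.λ.(λ.0) ((λ.λ.1 0) (λ.λ.1 0)) 0
  [23] λ.λ.(λ.λ.1 0) (λ.λ.1 0) 0
  [24] λ.λ.(λ.(λ.λ.1 0) 0) 0
  [25] λ.λ.(λ.λ.1 0) 0
  [26] λ.λ.λ.1 0

Term B:
  start: λ.λ.λ.1 0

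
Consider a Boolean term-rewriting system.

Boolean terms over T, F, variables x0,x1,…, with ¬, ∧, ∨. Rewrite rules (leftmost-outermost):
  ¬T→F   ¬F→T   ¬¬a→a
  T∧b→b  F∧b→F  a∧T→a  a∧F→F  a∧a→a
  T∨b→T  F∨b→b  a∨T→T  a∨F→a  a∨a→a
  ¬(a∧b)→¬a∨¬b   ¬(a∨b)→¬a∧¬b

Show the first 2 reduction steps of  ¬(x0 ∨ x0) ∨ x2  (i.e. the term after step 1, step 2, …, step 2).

  start: ¬(x0 ∨ x0) ∨ x2
  step 1: (¬x0 ∧ ¬x0) ∨ x2
  step 2: ¬x0 ∨ x2

Answer: after 2 steps: ¬x0 ∨ x2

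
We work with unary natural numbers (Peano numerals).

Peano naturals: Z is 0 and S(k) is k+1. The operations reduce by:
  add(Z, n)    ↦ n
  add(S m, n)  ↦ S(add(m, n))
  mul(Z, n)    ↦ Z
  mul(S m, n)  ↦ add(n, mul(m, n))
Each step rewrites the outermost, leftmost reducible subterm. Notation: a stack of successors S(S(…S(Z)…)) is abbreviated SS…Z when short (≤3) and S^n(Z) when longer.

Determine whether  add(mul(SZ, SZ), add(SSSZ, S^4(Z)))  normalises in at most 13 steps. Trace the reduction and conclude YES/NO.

Answer: YES — reaches normal form S^8(Z) in 10 ≤ 13 steps

Derivation:
  start: add(mul(SZ, SZ), add(SSSZ, S^4(Z)))
  step 1: add(add(SZ, mul(Z, SZ)), add(SSSZ, S^4(Z)))
  step 2: add(S(add(Z, mul(Z, SZ))), add(SSSZ, S^4(Z)))
  step 3: S(add(add(Z, mul(Z, SZ)), add(SSSZ, S^4(Z))))
  step 4: S(add(mul(Z, SZ), add(SSSZ, S^4(Z))))
  step 5: S(add(Z, add(SSSZ, S^4(Z))))
  step 6: S(add(SSSZ, S^4(Z)))
  step 7: S(S(add(SSZ, S^4(Z))))
  step 8: S(S(S(add(SZ, S^4(Z)))))
  step 9: S(S(S(S(add(Z, S^4(Z))))))
  step 10: S^8(Z)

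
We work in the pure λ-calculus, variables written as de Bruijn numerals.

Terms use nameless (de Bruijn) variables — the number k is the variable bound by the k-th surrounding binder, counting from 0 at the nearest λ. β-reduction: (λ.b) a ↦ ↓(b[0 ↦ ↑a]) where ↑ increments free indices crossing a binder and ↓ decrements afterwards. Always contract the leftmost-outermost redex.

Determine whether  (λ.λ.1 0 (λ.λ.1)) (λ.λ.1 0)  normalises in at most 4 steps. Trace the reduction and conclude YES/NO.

  start: (λ.λ.1 0 (λ.λ.1)) (λ.λ.1 0)
  →1  λ.(λ.λ.1 0) 0 (λ.λ.1)
  →2  λ.(λ.1 0) (λ.λ.1)
  →3  λ.0 (λ.λ.1)

Answer: YES — reaches normal form λ.0 (λ.λ.1) in 3 ≤ 4 steps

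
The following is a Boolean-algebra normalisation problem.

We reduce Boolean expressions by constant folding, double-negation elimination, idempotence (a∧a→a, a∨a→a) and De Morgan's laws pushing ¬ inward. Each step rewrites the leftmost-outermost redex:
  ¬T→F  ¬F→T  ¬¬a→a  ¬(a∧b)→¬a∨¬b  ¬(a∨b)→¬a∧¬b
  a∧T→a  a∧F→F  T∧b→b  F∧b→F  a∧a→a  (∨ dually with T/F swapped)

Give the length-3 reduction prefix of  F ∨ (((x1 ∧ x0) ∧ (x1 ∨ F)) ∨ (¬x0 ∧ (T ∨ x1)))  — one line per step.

  start: F ∨ (((x1 ∧ x0) ∧ (x1 ∨ F)) ∨ (¬x0 ∧ (T ∨ x1)))
  [1] ((x1 ∧ x0) ∧ (x1 ∨ F)) ∨ (¬x0 ∧ (T ∨ x1))
  [2] ((x1 ∧ x0) ∧ x1) ∨ (¬x0 ∧ (T ∨ x1))
  [3] ((x1 ∧ x0) ∧ x1) ∨ (¬x0 ∧ T)

Answer: after 3 steps: ((x1 ∧ x0) ∧ x1) ∨ (¬x0 ∧ T)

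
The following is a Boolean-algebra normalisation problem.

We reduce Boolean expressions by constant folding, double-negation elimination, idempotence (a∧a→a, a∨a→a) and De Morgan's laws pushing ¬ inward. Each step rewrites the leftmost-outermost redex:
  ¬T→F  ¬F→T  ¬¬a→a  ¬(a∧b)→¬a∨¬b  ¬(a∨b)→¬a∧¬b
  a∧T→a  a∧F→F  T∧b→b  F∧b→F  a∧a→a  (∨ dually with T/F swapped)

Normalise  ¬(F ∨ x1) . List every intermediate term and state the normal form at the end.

  start: ¬(F ∨ x1)
  →1  ¬F ∧ ¬x1
  →2  T ∧ ¬x1
  →3  ¬x1

Answer: normal form = ¬x1  (in 3 steps)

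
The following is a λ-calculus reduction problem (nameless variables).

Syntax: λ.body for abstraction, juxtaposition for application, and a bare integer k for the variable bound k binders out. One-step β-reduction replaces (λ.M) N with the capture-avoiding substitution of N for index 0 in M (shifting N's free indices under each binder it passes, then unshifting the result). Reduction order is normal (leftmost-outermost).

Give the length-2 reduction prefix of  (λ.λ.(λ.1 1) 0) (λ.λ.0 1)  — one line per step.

  start: (λ.λ.(λ.1 1) 0) (λ.λ.0 1)
  step 1: λ.(λ.1 1) 0
  step 2: λ.0 0

Answer: after 2 steps: λ.0 0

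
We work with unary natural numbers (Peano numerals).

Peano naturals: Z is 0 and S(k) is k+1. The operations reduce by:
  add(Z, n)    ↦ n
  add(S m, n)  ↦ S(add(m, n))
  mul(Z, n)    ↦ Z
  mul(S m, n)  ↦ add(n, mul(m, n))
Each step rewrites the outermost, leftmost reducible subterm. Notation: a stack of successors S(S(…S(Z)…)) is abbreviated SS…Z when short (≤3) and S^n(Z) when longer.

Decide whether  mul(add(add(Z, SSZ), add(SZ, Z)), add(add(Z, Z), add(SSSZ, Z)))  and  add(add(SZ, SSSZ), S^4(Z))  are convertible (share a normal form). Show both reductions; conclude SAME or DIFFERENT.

Answer: DIFFERENT — A ⇓ S^9(Z), B ⇓ S^8(Z)

Derivation:
Term A:
  start: mul(add(add(Z, SSZ), add(SZ, Z)), add(add(Z, Z), add(SSSZ, Z)))
  step 1: mul(add(SSZ, add(SZ, Z)), add(add(Z, Z), add(SSSZ, Z)))
  step 2: mul(S(add(SZ, add(SZ, Z))), add(add(Z, Z), add(SSSZ, Z)))
  step 3: add(add(add(Z, Z), add(SSSZ, Z)), mul(add(SZ, add(SZ, Z)), add(add(Z, Z), add(SSSZ, Z))))
  step 4: add(add(Z, add(SSSZ, Z)), mul(add(SZ, add(SZ, Z)), add(add(Z, Z), add(SSSZ, Z))))
  step 5: add(add(SSSZ, Z), mul(add(SZ, add(SZ, Z)), add(add(Z, Z), add(SSSZ, Z))))
  step 6: add(S(add(SSZ, Z)), mul(add(SZ, add(SZ, Z)), add(add(Z, Z), add(SSSZ, Z))))
  step 7: S(add(add(SSZ, Z), mul(add(SZ, add(SZ, Z)), add(add(Z, Z), add(SSSZ, Z)))))
  step 8: S(add(S(add(SZ, Z)), mul(add(SZ, add(SZ, Z)), add(add(Z, Z), add(SSSZ, Z)))))
  step 9: S(S(add(add(SZ, Z), mul(add(SZ, add(SZ, Z)), add(add(Z, Z), add(SSSZ, Z))))))
  step 10: S(S(add(S(add(Z, Z)), mul(add(SZ, add(SZ, Z)), add(add(Z, Z), add(SSSZ, Z))))))
  step 11: S(S(S(add(add(Z, Z), mul(add(SZ, add(SZ, Z)), add(add(Z, Z), add(SSSZ, Z)))))))
  step 12: S(S(S(add(Z, mul(add(SZ, add(SZ, Z)), add(add(Z, Z), add(SSSZ, Z)))))))
  step 13: S(S(S(mul(add(SZ, add(SZ, Z)), add(add(Z, Z), add(SSSZ, Z))))))
  step 14: S(S(S(mul(S(add(Z, add(SZ, Z))), add(add(Z, Z), add(SSSZ, Z))))))
  step 15: S(S(S(add(add(add(Z, Z), add(SSSZ, Z)), mul(add(Z, add(SZ, Z)), add(add(Z, Z), add(SSSZ, Z)))))))
  step 16: S(S(S(add(add(Z, add(SSSZ, Z)), mul(add(Z, add(SZ, Z)), add(add(Z, Z), add(SSSZ, Z)))))))
  step 17: S(S(S(add(add(SSSZ, Z), mul(add(Z, add(SZ, Z)), add(add(Z, Z), add(SSSZ, Z)))))))
  step 18: S(S(S(add(S(add(SSZ, Z)), mul(add(Z, add(SZ, Z)), add(add(Z, Z), add(SSSZ, Z)))))))
  step 19: S(S(S(S(add(add(SSZ, Z), mul(add(Z, add(SZ, Z)), add(add(Z, Z), add(SSSZ, Z))))))))
  step 20: S(S(S(S(add(S(add(SZ, Z)), mul(add(Z, add(SZ, Z)), add(add(Z, Z), add(SSSZ, Z))))))))
  step 21: S(S(S(S(S(add(add(SZ, Z), mul(add(Z, add(SZ, Z)), add(add(Z, Z), add(SSSZ, Z)))))))))
  step 22: S(S(S(S(S(add(S(add(Z, Z)), mul(add(Z, add(SZ, Z)), add(add(Z, Z), add(SSSZ, Z)))))))))
  step 23: S(S(S(S(S(S(add(add(Z, Z), mul(add(Z, add(SZ, Z)), add(add(Z, Z), add(SSSZ, Z))))))))))
  step 24: S(S(S(S(S(S(add(Z, mul(add(Z, add(SZ, Z)), add(add(Z, Z), add(SSSZ, Z))))))))))
  step 25: S(S(S(S(S(S(mul(add(Z, add(SZ, Z)), add(add(Z, Z), add(SSSZ, Z)))))))))
  step 26: S(S(S(S(S(S(mul(add(SZ, Z), add(add(Z, Z), add(SSSZ, Z)))))))))
  step 27: S(S(S(S(S(S(mul(S(add(Z, Z)), add(add(Z, Z), add(SSSZ, Z)))))))))
  step 28: S(S(S(S(S(S(add(add(add(Z, Z), add(SSSZ, Z)), mul(add(Z, Z), add(add(Z, Z), add(SSSZ, Z))))))))))
  step 29: S(S(S(S(S(S(add(add(Z, add(SSSZ, Z)), mul(add(Z, Z), add(add(Z, Z), add(SSSZ, Z))))))))))
  step 30: S(S(S(S(S(S(add(add(SSSZ, Z), mul(add(Z, Z), add(add(Z, Z), add(SSSZ, Z))))))))))
  step 31: S(S(S(S(S(S(add(S(add(SSZ, Z)), mul(add(Z, Z), add(add(Z, Z), add(SSSZ, Z))))))))))
  step 32: S(S(S(S(S(S(S(add(add(SSZ, Z), mul(add(Z, Z), add(add(Z, Z), add(SSSZ, Z)))))))))))
  step 33: S(S(S(S(S(S(S(add(S(add(SZ, Z)), mul(add(Z, Z), add(add(Z, Z), add(SSSZ, Z)))))))))))
  step 34: S(S(S(S(S(S(S(S(add(add(SZ, Z), mul(add(Z, Z), add(add(Z, Z), add(SSSZ, Z))))))))))))
  step 35: S(S(S(S(S(S(S(S(add(S(add(Z, Z)), mul(add(Z, Z), add(add(Z, Z), add(SSSZ, Z))))))))))))
  step 36: S(S(S(S(S(S(S(S(S(add(add(Z, Z), mul(add(Z, Z), add(add(Z, Z), add(SSSZ, Z)))))))))))))
  step 37: S(S(S(S(S(S(S(S(S(add(Z, mul(add(Z, Z), add(add(Z, Z), add(SSSZ, Z)))))))))))))
  step 38: S(S(S(S(S(S(S(S(S(mul(add(Z, Z), add(add(Z, Z), add(SSSZ, Z))))))))))))
  step 39: S(S(S(S(S(S(S(S(S(mul(Z, add(add(Z, Z), add(SSSZ, Z))))))))))))
  step 40: S^9(Z)

Term B:
  start: add(add(SZ, SSSZ), S^4(Z))
  step 1: add(S(add(Z, SSSZ)), S^4(Z))
  step 2: S(add(add(Z, SSSZ), S^4(Z)))
  step 3: S(add(SSSZ, S^4(Z)))
  step 4: S(S(add(SSZ, S^4(Z))))
  step 5: S(S(S(add(SZ, S^4(Z)))))
  step 6: S(S(S(S(add(Z, S^4(Z))))))
  step 7: S^8(Z)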